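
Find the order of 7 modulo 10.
Powers of 7 mod 10: 7^1≡7, 7^2≡9, 7^3≡3, 7^4≡1. ord_10(7) = 4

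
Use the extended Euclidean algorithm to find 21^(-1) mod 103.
Extended GCD: 21(-49) + 103(10) = 1. So 21^(-1) ≡ -49 ≡ 54 (mod 103). Verify: 21 × 54 = 1134 ≡ 1 (mod 103)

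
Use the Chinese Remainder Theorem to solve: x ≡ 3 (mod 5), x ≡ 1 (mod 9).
M = 5 × 9 = 45. M₁ = 9, y₁ ≡ 4 (mod 5). M₂ = 5, y₂ ≡ 2 (mod 9). x = 3×9×4 + 1×5×2 ≡ 28 (mod 45)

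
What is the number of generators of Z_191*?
Number of primitive roots mod 191 = φ(p-1) = φ(190) = 72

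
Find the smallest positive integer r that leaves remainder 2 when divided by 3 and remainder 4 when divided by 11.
M = 3 × 11 = 33. M₁ = 11, y₁ ≡ 2 mod 3. M₂ = 3, y₂ ≡ 4 mod 11. r = 2×11×2 + 4×3×4 ≡ 26 mod 33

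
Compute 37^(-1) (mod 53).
Since 53 is prime, by Fermat 37^(-1) ≡ 37^{51} ≡ 43 (mod 53). Verify: 37 × 43 = 1591 ≡ 1 (mod 53)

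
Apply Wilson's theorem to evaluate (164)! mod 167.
(166)! = (164)! × (165) × (166) ≡ -1 (mod 167). So (164)! ≡ -1 × [(166)(165)]^(-1) ≡ 83 (mod 167)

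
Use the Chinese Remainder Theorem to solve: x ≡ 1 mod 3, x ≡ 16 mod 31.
M = 3 × 31 = 93. M₁ = 31, y₁ ≡ 1 mod 3. M₂ = 3, y₂ ≡ 21 mod 31. x = 1×31×1 + 16×3×21 ≡ 16 mod 93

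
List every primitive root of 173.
There are φ(172) = 84 primitive roots mod 173: {2, 3, 5, 7, 8, 11, 12, 17, 18, 19, 20, 26, 27, 28, 30, 32, 39, 42, 44, 45, 46, 48, 50, 53, 58, 59, 61, 62, 63, 65, 66, 68, 69, 70, 71, 72, 74, 75, 76, 79, 82, 86, 87, 91, 94, 97, 98, 99, 101, 102, 103, 104, 105, 107, 108, 110, 111, 112, 114, 115, 120, 123, 125, 127, 128, 129, 131, 134, 141, 143, 145, 146, 147, 153, 154, 155, 156, 161, 162, 165, 166, 168, 170, 171}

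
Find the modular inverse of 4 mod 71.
Since 71 is prime, by Fermat 4^(-1) ≡ 4^{69} ≡ 18 (mod 71). Verify: 4 × 18 = 72 ≡ 1 (mod 71)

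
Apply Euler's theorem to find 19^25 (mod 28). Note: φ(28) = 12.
By Euler: 19^{12} ≡ 1 (mod 28) since gcd(19, 28) = 1. 25 = 2×12 + 1. So 19^{25} ≡ 19^{1} ≡ 19 (mod 28)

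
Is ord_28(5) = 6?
Powers of 5 mod 28: 5^1≡5, 5^2≡25, 5^3≡13, 5^4≡9, 5^5≡17, 5^6≡1. First k with 5^k≡1 is k=6. Yes, ord_28(5) = 6.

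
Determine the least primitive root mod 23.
g = 5. Powers: [5, 2, 10, 4, 20, 8, 17, 16, 11, ...] generates all 22 non-zero residues.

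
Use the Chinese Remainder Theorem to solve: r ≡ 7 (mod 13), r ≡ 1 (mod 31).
M = 13 × 31 = 403. M₁ = 31, y₁ ≡ 8 (mod 13). M₂ = 13, y₂ ≡ 12 (mod 31). r = 7×31×8 + 1×13×12 ≡ 280 (mod 403)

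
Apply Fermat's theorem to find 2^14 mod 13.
By Fermat: 2^{12} ≡ 1 mod 13. So 2^{14} = 2^{12} · 2^{2} ≡ 2^{2} ≡ 4 mod 13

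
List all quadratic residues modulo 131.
Squares in Z_131*: {1, 3, 4, 5, 7, 9, 11, 12, 13, 15, 16, 20, 21, 25, 27, 28, 33, 34, 35, 36, 38, 39, 41, 43, 44, 45, 46, 48, 49, 52, 53, 55, 58, 59, 60, 61, 62, 63, 64, 65, 74, 75, 77, 80, 81, 84, 89, 91, 94, 99, 100, 101, 102, 105, 107, 108, 109, 112, 113, 114, 117, 121, 123, 125, 129}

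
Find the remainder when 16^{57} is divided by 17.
By Fermat: 16^{16} ≡ 1 (mod 17). 57 = 3×16 + 9. So 16^{57} ≡ 16^{9} ≡ 16 (mod 17)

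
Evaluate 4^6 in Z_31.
By repeated squaring (mod 31): 4^{1}≡4, 4^{2}≡16, 4^{4}≡8. Then 4^{6} = 4^{4+2} ≡ 8 × 16 ≡ 4 (mod 31)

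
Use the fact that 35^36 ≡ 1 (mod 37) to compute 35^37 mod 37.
By Fermat: 35^{36} ≡ 1 (mod 37). So 35^{37} = 35^{36} · 35^{1} ≡ 35^{1} ≡ 35 (mod 37)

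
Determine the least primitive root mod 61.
g = 2. For each prime q|60: 2^{30}≡60, 2^{20}≡47, 2^{12}≡9, none ≡ 1, so ord_61(2) = 60 and 2 is a primitive root.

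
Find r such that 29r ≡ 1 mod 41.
Since 41 is prime, by Fermat 29^(-1) ≡ 29^{39} ≡ 17 mod 41. Verify: 29 × 17 = 493 ≡ 1 mod 41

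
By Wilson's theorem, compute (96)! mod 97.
By Wilson's theorem, (96)! ≡ -1 ≡ 96 mod 97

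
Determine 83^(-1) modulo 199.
Since 199 is prime, by Fermat 83^(-1) ≡ 83^{197} ≡ 12 mod 199. Verify: 83 × 12 = 996 ≡ 1 mod 199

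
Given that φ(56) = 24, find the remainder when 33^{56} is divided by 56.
By Euler: 33^{24} ≡ 1 mod 56 since gcd(33, 56) = 1. 56 = 2×24 + 8. So 33^{56} ≡ 33^{8} ≡ 25 mod 56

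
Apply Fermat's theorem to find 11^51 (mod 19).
By Fermat: 11^{18} ≡ 1 (mod 19). 51 = 2×18 + 15. So 11^{51} ≡ 11^{15} ≡ 1 (mod 19)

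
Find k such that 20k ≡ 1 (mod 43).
Since 43 is prime, by Fermat 20^(-1) ≡ 20^{41} ≡ 28 (mod 43). Verify: 20 × 28 = 560 ≡ 1 (mod 43)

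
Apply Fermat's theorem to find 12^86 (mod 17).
By Fermat: 12^{16} ≡ 1 (mod 17). 86 = 5×16 + 6. So 12^{86} ≡ 12^{6} ≡ 2 (mod 17)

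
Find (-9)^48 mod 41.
Using Fermat: (-9)^{40} ≡ 1 mod 41. 48 ≡ 8 mod 40. So (-9)^{48} ≡ (-9)^{8} ≡ 1 mod 41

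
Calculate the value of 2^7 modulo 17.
By repeated squaring mod 17: 2^{1}≡2, 2^{2}≡4, 2^{4}≡16. Then 2^{7} = 2^{4+2+1} ≡ 16 × 4 × 2 ≡ 9 mod 17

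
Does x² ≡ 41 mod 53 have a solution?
By Euler's criterion: 41^{26} ≡ 52 mod 53. Since this equals -1 (≡ 52), 41 is not a QR.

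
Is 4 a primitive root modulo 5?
4^{2} ≡ 1 mod 5 and 2 < 4, so ord_5(4) = 2 ≠ 4 and 4 is not a primitive root.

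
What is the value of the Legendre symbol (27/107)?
(27/107) = 27^{53} mod 107 = 1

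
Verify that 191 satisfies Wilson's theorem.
(190)! mod 191 = 190. Since this equals -1 (mod 191), Wilson confirms 191 is prime.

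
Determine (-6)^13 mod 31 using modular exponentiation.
By repeated squaring (mod 31): (-6)^{1}≡25, (-6)^{2}≡5, (-6)^{4}≡25, (-6)^{8}≡5. Then (-6)^{13} = (-6)^{8+4+1} ≡ 5 × 25 × 25 ≡ 25 (mod 31)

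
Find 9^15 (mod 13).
Using Fermat: 9^{12} ≡ 1 (mod 13). 15 ≡ 3 (mod 12). So 9^{15} ≡ 9^{3} ≡ 1 (mod 13)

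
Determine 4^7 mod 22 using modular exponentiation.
By repeated squaring (mod 22): 4^{1}≡4, 4^{2}≡16, 4^{4}≡14. Then 4^{7} = 4^{4+2+1} ≡ 14 × 16 × 4 ≡ 16 (mod 22)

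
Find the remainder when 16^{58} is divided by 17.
By Fermat: 16^{16} ≡ 1 (mod 17). 58 = 3×16 + 10. So 16^{58} ≡ 16^{10} ≡ 1 (mod 17)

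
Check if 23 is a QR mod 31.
By Euler's criterion: 23^{15} ≡ 30 mod 31. Since this equals -1 (≡ 30), 23 is not a QR.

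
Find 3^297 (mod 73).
Using Fermat: 3^{72} ≡ 1 (mod 73). 297 ≡ 9 (mod 72). So 3^{297} ≡ 3^{9} ≡ 46 (mod 73)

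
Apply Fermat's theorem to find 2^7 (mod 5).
By Fermat: 2^{4} ≡ 1 (mod 5). So 2^{7} = 2^{4} · 2^{3} ≡ 2^{3} ≡ 3 (mod 5)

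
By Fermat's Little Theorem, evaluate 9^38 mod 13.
By Fermat: 9^{12} ≡ 1 (mod 13). 38 = 3×12 + 2. So 9^{38} ≡ 9^{2} ≡ 3 (mod 13)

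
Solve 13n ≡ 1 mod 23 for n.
Since 23 is prime, by Fermat 13^(-1) ≡ 13^{21} ≡ 16 mod 23. Verify: 13 × 16 = 208 ≡ 1 mod 23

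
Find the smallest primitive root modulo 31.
g = 3. Powers: [3, 9, 27, 19, 26, 16, ...] generates all 30 non-zero residues.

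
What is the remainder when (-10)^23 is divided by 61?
By repeated squaring (mod 61): (-10)^{1}≡51, (-10)^{2}≡39, (-10)^{4}≡57, (-10)^{8}≡16, (-10)^{16}≡12. Then (-10)^{23} = (-10)^{16+4+2+1} ≡ 12 × 57 × 39 × 51 ≡ 54 (mod 61)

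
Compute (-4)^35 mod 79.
By repeated squaring mod 79: (-4)^{1}≡75, (-4)^{2}≡16, (-4)^{4}≡19, (-4)^{8}≡45, (-4)^{16}≡50, (-4)^{32}≡51. Then (-4)^{35} = (-4)^{32+2+1} ≡ 51 × 16 × 75 ≡ 54 mod 79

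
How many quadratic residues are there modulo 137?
For prime 137, there are (p-1)/2 = (137-1)/2 = 68 quadratic residues (excluding 0).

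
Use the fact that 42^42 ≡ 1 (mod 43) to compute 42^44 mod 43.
By Fermat: 42^{42} ≡ 1 (mod 43). So 42^{44} = 42^{42} · 42^{2} ≡ 42^{2} ≡ 1 (mod 43)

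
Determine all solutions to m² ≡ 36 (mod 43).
The square roots of 36 mod 43 are 6 and 37. Verify: 6² = 36 ≡ 36 (mod 43)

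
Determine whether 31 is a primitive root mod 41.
31^{10} ≡ 1 (mod 41) and 10 < 40, so ord_41(31) = 10 ≠ 40 and 31 is not a primitive root.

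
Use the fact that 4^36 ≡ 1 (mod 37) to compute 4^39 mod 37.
By Fermat: 4^{36} ≡ 1 (mod 37). So 4^{39} = 4^{36} · 4^{3} ≡ 4^{3} ≡ 27 (mod 37)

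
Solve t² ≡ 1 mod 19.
The square roots of 1 mod 19 are 1 and 18. Verify: 1² = 1 ≡ 1 mod 19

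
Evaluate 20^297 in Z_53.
Using Fermat: 20^{52} ≡ 1 (mod 53). 297 ≡ 37 (mod 52). So 20^{297} ≡ 20^{37} ≡ 41 (mod 53)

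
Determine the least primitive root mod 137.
g = 3. For each prime q|136: 3^{68}≡136, 3^{8}≡122, none ≡ 1, so ord_137(3) = 136 and 3 is a primitive root.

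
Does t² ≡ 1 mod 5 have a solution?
By Euler's criterion: 1^{2} ≡ 1 mod 5. Since this equals 1, 1 is a QR.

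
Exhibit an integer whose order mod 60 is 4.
13 has order 4 mod 60 since 13^{4} ≡ 1 (mod 60) and no smaller power works.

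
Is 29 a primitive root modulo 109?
29^{54} ≡ 1 mod 109 and 54 < 108, so ord_109(29) = 54 ≠ 108 and 29 is not a primitive root.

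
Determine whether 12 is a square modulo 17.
By Euler's criterion: 12^{8} ≡ 16 (mod 17). Since this equals -1 (≡ 16), 12 is not a QR.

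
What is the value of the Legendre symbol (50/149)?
(50/149) = 50^{74} mod 149 = -1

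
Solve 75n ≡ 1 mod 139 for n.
Since 139 is prime, by Fermat 75^(-1) ≡ 75^{137} ≡ 76 mod 139. Verify: 75 × 76 = 5700 ≡ 1 mod 139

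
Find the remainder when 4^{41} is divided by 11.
By Fermat: 4^{10} ≡ 1 (mod 11). 41 = 4×10 + 1. So 4^{41} ≡ 4^{1} ≡ 4 (mod 11)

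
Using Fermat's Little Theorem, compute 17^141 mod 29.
By Fermat: 17^{28} ≡ 1 (mod 29). 141 = 5×28 + 1. So 17^{141} ≡ 17^{1} ≡ 17 (mod 29)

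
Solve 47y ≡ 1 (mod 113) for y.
Since 113 is prime, by Fermat 47^(-1) ≡ 47^{111} ≡ 101 (mod 113). Verify: 47 × 101 = 4747 ≡ 1 (mod 113)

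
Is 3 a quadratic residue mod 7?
By Euler's criterion: 3^{3} ≡ 6 (mod 7). Since this equals -1 (≡ 6), 3 is not a QR.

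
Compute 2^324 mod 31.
Using Fermat: 2^{30} ≡ 1 mod 31. 324 ≡ 24 mod 30. So 2^{324} ≡ 2^{24} ≡ 16 mod 31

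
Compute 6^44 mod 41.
Using Fermat: 6^{40} ≡ 1 (mod 41). 44 ≡ 4 (mod 40). So 6^{44} ≡ 6^{4} ≡ 25 (mod 41)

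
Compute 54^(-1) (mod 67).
Since 67 is prime, by Fermat 54^(-1) ≡ 54^{65} ≡ 36 (mod 67). Verify: 54 × 36 = 1944 ≡ 1 (mod 67)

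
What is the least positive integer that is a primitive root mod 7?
g = 3. For each prime q|6: 3^{3}≡6, 3^{2}≡2, none ≡ 1, so ord_7(3) = 6 and 3 is a primitive root.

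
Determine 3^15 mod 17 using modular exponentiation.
By repeated squaring mod 17: 3^{1}≡3, 3^{2}≡9, 3^{4}≡13, 3^{8}≡16. Then 3^{15} = 3^{8+4+2+1} ≡ 16 × 13 × 9 × 3 ≡ 6 mod 17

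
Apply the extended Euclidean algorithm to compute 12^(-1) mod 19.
Extended GCD: 12(8) + 19(-5) = 1. So 12^(-1) ≡ 8 mod 19. Verify: 12 × 8 = 96 ≡ 1 mod 19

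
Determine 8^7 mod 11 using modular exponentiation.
By repeated squaring (mod 11): 8^{1}≡8, 8^{2}≡9, 8^{4}≡4. Then 8^{7} = 8^{4+2+1} ≡ 4 × 9 × 8 ≡ 2 (mod 11)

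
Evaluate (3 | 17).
(3/17) = 3^{8} mod 17 = -1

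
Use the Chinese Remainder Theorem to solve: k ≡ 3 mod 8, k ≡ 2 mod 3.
M = 8 × 3 = 24. M₁ = 3, y₁ ≡ 3 mod 8. M₂ = 8, y₂ ≡ 2 mod 3. k = 3×3×3 + 2×8×2 ≡ 11 mod 24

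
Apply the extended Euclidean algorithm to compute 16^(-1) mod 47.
Extended GCD: 16(3) + 47(-1) = 1. So 16^(-1) ≡ 3 (mod 47). Verify: 16 × 3 = 48 ≡ 1 (mod 47)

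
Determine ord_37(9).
Powers of 9 mod 37: 9^1≡9, 9^2≡7, 9^3≡26, 9^4≡12, 9^5≡34, 9^6≡10, 9^7≡16, 9^8≡33, 9^9≡1. So the order of 9 is 9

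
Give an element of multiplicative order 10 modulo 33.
19 has order 10 mod 33 since 19^{10} ≡ 1 mod 33 and no smaller power works.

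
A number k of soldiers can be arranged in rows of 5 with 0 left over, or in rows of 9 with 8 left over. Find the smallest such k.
M = 5 × 9 = 45. M₁ = 9, y₁ ≡ 4 (mod 5). M₂ = 5, y₂ ≡ 2 (mod 9). k = 0×9×4 + 8×5×2 ≡ 35 (mod 45)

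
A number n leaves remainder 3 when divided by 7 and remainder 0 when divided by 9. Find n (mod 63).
M = 7 × 9 = 63. M₁ = 9, y₁ ≡ 4 (mod 7). M₂ = 7, y₂ ≡ 4 (mod 9). n = 3×9×4 + 0×7×4 ≡ 45 (mod 63)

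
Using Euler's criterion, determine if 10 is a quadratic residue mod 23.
By Euler's criterion: 10^{11} ≡ 22 (mod 23). Since this equals -1 (≡ 22), 10 is not a QR.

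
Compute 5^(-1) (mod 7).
Since 7 is prime, by Fermat 5^(-1) ≡ 5^{5} ≡ 3 (mod 7). Verify: 5 × 3 = 15 ≡ 1 (mod 7)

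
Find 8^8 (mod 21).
By repeated squaring (mod 21): 8^{1}≡8, 8^{2}≡1, 8^{4}≡1, 8^{8}≡1. So 8^{8} ≡ 1 (mod 21)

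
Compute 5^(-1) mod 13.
Since 13 is prime, by Fermat 5^(-1) ≡ 5^{11} ≡ 8 mod 13. Verify: 5 × 8 = 40 ≡ 1 mod 13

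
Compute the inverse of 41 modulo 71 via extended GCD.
Extended GCD: 41(26) + 71(-15) = 1. So 41^(-1) ≡ 26 (mod 71). Verify: 41 × 26 = 1066 ≡ 1 (mod 71)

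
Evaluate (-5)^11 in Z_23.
By repeated squaring mod 23: (-5)^{1}≡18, (-5)^{2}≡2, (-5)^{4}≡4, (-5)^{8}≡16. Then (-5)^{11} = (-5)^{8+2+1} ≡ 16 × 2 × 18 ≡ 1 mod 23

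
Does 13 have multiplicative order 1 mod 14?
Powers of 13 mod 14: 13^1≡13, 13^2≡1. 13^1≡13≢1, so ord ≠ 1. No, the actual order is 2.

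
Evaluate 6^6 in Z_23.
By repeated squaring (mod 23): 6^{1}≡6, 6^{2}≡13, 6^{4}≡8. Then 6^{6} = 6^{4+2} ≡ 8 × 13 ≡ 12 (mod 23)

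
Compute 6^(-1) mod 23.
Since 23 is prime, by Fermat 6^(-1) ≡ 6^{21} ≡ 4 mod 23. Verify: 6 × 4 = 24 ≡ 1 mod 23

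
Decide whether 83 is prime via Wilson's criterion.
(82)! mod 83 = 82. Since 82 ≡ -1 (mod 83), 83 is prime.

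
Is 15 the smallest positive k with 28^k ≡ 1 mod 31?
Powers of 28 mod 31: 28^1≡28, 28^2≡9, 28^3≡4, 28^4≡19, 28^5≡5, 28^6≡16, 28^7≡14, 28^8≡20, 28^9≡2, 28^10≡25, 28^11≡18, 28^12≡8, 28^13≡7, 28^14≡10, 28^15≡1. First k with 28^k≡1 is k=15. Yes, ord_31(28) = 15.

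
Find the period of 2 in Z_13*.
Powers of 2 mod 13: 2^1≡2, 2^2≡4, 2^3≡8, 2^4≡3, 2^5≡6, 2^6≡12, 2^7≡11, 2^8≡9, 2^9≡5, 2^10≡10, 2^11≡7, 2^12≡1. So the order of 2 is 12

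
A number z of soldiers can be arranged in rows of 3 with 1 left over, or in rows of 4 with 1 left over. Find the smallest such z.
M = 3 × 4 = 12. M₁ = 4, y₁ ≡ 1 (mod 3). M₂ = 3, y₂ ≡ 3 (mod 4). z = 1×4×1 + 1×3×3 ≡ 1 (mod 12)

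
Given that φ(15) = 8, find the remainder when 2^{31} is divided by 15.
By Euler: 2^{8} ≡ 1 mod 15 since gcd(2, 15) = 1. 31 = 3×8 + 7. So 2^{31} ≡ 2^{7} ≡ 8 mod 15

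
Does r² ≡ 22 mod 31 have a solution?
By Euler's criterion: 22^{15} ≡ 30 mod 31. Since this equals -1 (≡ 30), 22 is not a QR.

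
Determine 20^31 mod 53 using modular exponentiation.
By repeated squaring (mod 53): 20^{1}≡20, 20^{2}≡29, 20^{4}≡46, 20^{8}≡49, 20^{16}≡16. Then 20^{31} = 20^{16+8+4+2+1} ≡ 16 × 49 × 46 × 29 × 20 ≡ 34 (mod 53)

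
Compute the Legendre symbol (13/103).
(13/103) = 13^{51} mod 103 = 1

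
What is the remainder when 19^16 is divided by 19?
By repeated squaring (mod 19): 19^{1}≡0, 19^{2}≡0, 19^{4}≡0, 19^{8}≡0, 19^{16}≡0. So 19^{16} ≡ 0 (mod 19)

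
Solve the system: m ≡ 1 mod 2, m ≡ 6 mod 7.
M = 2 × 7 = 14. M₁ = 7, y₁ ≡ 1 mod 2. M₂ = 2, y₂ ≡ 4 mod 7. m = 1×7×1 + 6×2×4 ≡ 13 mod 14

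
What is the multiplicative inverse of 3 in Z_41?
Since 41 is prime, by Fermat 3^(-1) ≡ 3^{39} ≡ 14 (mod 41). Verify: 3 × 14 = 42 ≡ 1 (mod 41)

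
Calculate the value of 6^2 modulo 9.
6^{2} = 36 ≡ 0 mod 9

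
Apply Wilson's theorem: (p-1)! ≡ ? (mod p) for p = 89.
By Wilson's theorem, (88)! ≡ -1 ≡ 88 (mod 89)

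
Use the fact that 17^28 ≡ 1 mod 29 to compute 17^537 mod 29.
By Fermat: 17^{28} ≡ 1 mod 29. 537 ≡ 5 mod 28. So 17^{537} ≡ 17^{5} ≡ 17 mod 29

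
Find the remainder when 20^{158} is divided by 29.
By Fermat: 20^{28} ≡ 1 mod 29. 158 = 5×28 + 18. So 20^{158} ≡ 20^{18} ≡ 7 mod 29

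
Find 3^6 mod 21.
By repeated squaring mod 21: 3^{1}≡3, 3^{2}≡9, 3^{4}≡18. Then 3^{6} = 3^{4+2} ≡ 18 × 9 ≡ 15 mod 21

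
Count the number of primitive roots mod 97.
A prime p has φ(p-1) primitive roots; here φ(96) = 32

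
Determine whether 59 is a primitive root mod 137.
59^{17} ≡ 1 (mod 137) and 17 < 136, so ord_137(59) = 17 ≠ 136 and 59 is not a primitive root.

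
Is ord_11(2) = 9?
Powers of 2 mod 11: 2^1≡2, 2^2≡4, 2^3≡8, 2^4≡5, 2^5≡10, 2^6≡9, 2^7≡7, 2^8≡3, 2^9≡6, 2^10≡1. 2^9≡6≢1, so ord ≠ 9. No, the actual order is 10.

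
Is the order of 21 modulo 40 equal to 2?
Powers of 21 mod 40: 21^1≡21, 21^2≡1. First k with 21^k≡1 is k=2. Yes, ord_40(21) = 2.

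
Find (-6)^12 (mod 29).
By repeated squaring (mod 29): (-6)^{1}≡23, (-6)^{2}≡7, (-6)^{4}≡20, (-6)^{8}≡23. Then (-6)^{12} = (-6)^{8+4} ≡ 23 × 20 ≡ 25 (mod 29)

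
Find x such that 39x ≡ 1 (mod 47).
Since 47 is prime, by Fermat 39^(-1) ≡ 39^{45} ≡ 41 (mod 47). Verify: 39 × 41 = 1599 ≡ 1 (mod 47)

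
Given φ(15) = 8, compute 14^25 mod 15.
By Euler: 14^{8} ≡ 1 mod 15 since gcd(14, 15) = 1. 25 = 3×8 + 1. So 14^{25} ≡ 14^{1} ≡ 14 mod 15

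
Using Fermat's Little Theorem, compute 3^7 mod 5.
By Fermat: 3^{4} ≡ 1 (mod 5). So 3^{7} = 3^{4} · 3^{3} ≡ 3^{3} ≡ 2 (mod 5)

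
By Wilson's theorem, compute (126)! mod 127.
By Wilson's theorem, (126)! ≡ -1 ≡ 126 mod 127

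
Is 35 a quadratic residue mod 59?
By Euler's criterion: 35^{29} ≡ 1 (mod 59). Since this equals 1, 35 is a QR.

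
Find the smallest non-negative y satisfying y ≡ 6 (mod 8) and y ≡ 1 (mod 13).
M = 8 × 13 = 104. M₁ = 13, y₁ ≡ 5 (mod 8). M₂ = 8, y₂ ≡ 5 (mod 13). y = 6×13×5 + 1×8×5 ≡ 14 (mod 104)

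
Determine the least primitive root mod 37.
g = 2. Powers: [2, 4, 8, 16, 32, 27, 17, 34, ...] generates all 36 non-zero residues.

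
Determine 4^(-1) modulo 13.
Since 13 is prime, by Fermat 4^(-1) ≡ 4^{11} ≡ 10 mod 13. Verify: 4 × 10 = 40 ≡ 1 mod 13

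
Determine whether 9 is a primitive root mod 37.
9^{9} ≡ 1 mod 37 and 9 < 36, so ord_37(9) = 9 ≠ 36 and 9 is not a primitive root.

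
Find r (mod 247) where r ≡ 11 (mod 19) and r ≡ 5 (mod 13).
M = 19 × 13 = 247. M₁ = 13, y₁ ≡ 3 (mod 19). M₂ = 19, y₂ ≡ 11 (mod 13). r = 11×13×3 + 5×19×11 ≡ 239 (mod 247)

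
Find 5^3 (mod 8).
5^{3} = 125 ≡ 5 (mod 8)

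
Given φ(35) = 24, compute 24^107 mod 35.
By Euler: 24^{24} ≡ 1 mod 35 since gcd(24, 35) = 1. 107 = 4×24 + 11. So 24^{107} ≡ 24^{11} ≡ 19 mod 35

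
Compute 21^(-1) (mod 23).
Since 23 is prime, by Fermat 21^(-1) ≡ 21^{21} ≡ 11 (mod 23). Verify: 21 × 11 = 231 ≡ 1 (mod 23)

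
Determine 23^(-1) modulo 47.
Since 47 is prime, by Fermat 23^(-1) ≡ 23^{45} ≡ 45 mod 47. Verify: 23 × 45 = 1035 ≡ 1 mod 47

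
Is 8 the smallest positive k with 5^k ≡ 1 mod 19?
Powers of 5 mod 19: 5^1≡5, 5^2≡6, 5^3≡11, 5^4≡17, 5^5≡9, 5^6≡7, 5^7≡16, 5^8≡4, 5^9≡1. 5^8≡4≢1, so ord ≠ 8. No, the actual order is 9.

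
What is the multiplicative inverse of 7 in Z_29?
Since 29 is prime, by Fermat 7^(-1) ≡ 7^{27} ≡ 25 mod 29. Verify: 7 × 25 = 175 ≡ 1 mod 29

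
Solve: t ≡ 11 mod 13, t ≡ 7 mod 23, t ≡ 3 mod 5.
M = 13 × 23 × 5 = 1495. M₁ = 115, y₁ ≡ 6 mod 13. M₂ = 65, y₂ ≡ 17 mod 23. M₃ = 299, y₃ ≡ 4 mod 5. t = 11×115×6 + 7×65×17 + 3×299×4 ≡ 973 mod 1495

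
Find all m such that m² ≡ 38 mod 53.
The square roots of 38 mod 53 are 12 and 41. Verify: 12² = 144 ≡ 38 mod 53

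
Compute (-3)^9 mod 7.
Using Fermat: (-3)^{6} ≡ 1 mod 7. 9 ≡ 3 mod 6. So (-3)^{9} ≡ (-3)^{3} ≡ 1 mod 7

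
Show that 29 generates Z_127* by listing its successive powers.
29^1, 29^2, ..., 29^{126} mod 127: [29, 79, 5, 18, 14, 25, 90, 70, 125, 69, 96, 117, 91, 99, 77, 74, 114, 4, 116, 62, 20, 72, 56, 100, 106, 26, 119, 22, 3, 87, 110, 15, 54, 42, 75, 16, 83, 121, 80, 34, 97, 19, 43, 104, 95, 88, 12, 94, 59, 60, 89, 41, 46, 64, 78, 103, 66, 9, 7, 76, 45, 35, 126, 98, 48, 122, 109, 113, 102, 37, 57, 2, 58, 31, 10, 36, 28, 50, 53, 13, 123, 11, 65, 107, 55, 71, 27, 21, 101, 8, 105, 124, 40, 17, 112, 73, 85, 52, 111, 44, 6, 47, 93, 30, 108, 84, 23, 32, 39, 115, 33, 68, 67, 38, 86, 81, 63, 49, 24, 61, 118, 120, 51, 82, 92, 1]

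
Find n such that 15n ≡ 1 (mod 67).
Since 67 is prime, by Fermat 15^(-1) ≡ 15^{65} ≡ 9 (mod 67). Verify: 15 × 9 = 135 ≡ 1 (mod 67)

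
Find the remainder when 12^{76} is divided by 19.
By Fermat: 12^{18} ≡ 1 (mod 19). 76 = 4×18 + 4. So 12^{76} ≡ 12^{4} ≡ 7 (mod 19)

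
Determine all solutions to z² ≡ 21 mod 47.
The square roots of 21 mod 47 are 16 and 31. Verify: 16² = 256 ≡ 21 mod 47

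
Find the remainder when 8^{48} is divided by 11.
By Fermat: 8^{10} ≡ 1 mod 11. 48 = 4×10 + 8. So 8^{48} ≡ 8^{8} ≡ 5 mod 11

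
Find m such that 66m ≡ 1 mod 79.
Since 79 is prime, by Fermat 66^(-1) ≡ 66^{77} ≡ 6 mod 79. Verify: 66 × 6 = 396 ≡ 1 mod 79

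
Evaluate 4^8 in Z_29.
By repeated squaring mod 29: 4^{1}≡4, 4^{2}≡16, 4^{4}≡24, 4^{8}≡25. So 4^{8} ≡ 25 mod 29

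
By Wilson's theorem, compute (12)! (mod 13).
By Wilson's theorem, (12)! ≡ -1 ≡ 12 (mod 13)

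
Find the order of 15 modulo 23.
Powers of 15 mod 23: 15^1≡15, 15^2≡18, 15^3≡17, 15^4≡2, 15^5≡7, 15^6≡13, 15^7≡11, 15^8≡4, 15^9≡14, 15^10≡3, 15^11≡22, 15^12≡8, 15^13≡5, 15^14≡6, 15^15≡21, 15^16≡16, 15^17≡10, 15^18≡12, 15^19≡19, 15^20≡9, 15^21≡20, 15^22≡1. So the order of 15 is 22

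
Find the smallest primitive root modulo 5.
g = 2. For each prime q|4: 2^{2}≡4, none ≡ 1, so ord_5(2) = 4 and 2 is a primitive root.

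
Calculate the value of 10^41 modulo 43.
By repeated squaring mod 43: 10^{1}≡10, 10^{2}≡14, 10^{4}≡24, 10^{8}≡17, 10^{16}≡31, 10^{32}≡15. Then 10^{41} = 10^{32+8+1} ≡ 15 × 17 × 10 ≡ 13 mod 43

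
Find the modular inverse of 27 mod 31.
Since 31 is prime, by Fermat 27^(-1) ≡ 27^{29} ≡ 23 (mod 31). Verify: 27 × 23 = 621 ≡ 1 (mod 31)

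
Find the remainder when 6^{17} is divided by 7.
By Fermat: 6^{6} ≡ 1 (mod 7). 17 = 2×6 + 5. So 6^{17} ≡ 6^{5} ≡ 6 (mod 7)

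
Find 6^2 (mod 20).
6^{2} = 36 ≡ 16 (mod 20)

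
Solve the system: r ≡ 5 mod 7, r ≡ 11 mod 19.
M = 7 × 19 = 133. M₁ = 19, y₁ ≡ 3 mod 7. M₂ = 7, y₂ ≡ 11 mod 19. r = 5×19×3 + 11×7×11 ≡ 68 mod 133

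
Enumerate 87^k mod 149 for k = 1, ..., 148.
87^1, 87^2, ..., 87^{148} mod 149: [87, 119, 72, 6, 75, 118, 134, 36, 3, 112, 59, 67, 18, 76, 56, 104, 108, 9, 38, 28, 52, 54, 79, 19, 14, 26, 27, 114, 84, 7, 13, 88, 57, 42, 78, 81, 44, 103, 21, 39, 115, 22, 126, 85, 94, 132, 11, 63, 117, 47, 66, 80, 106, 133, 98, 33, 40, 53, 141, 49, 91, 20, 101, 145, 99, 120, 10, 125, 147, 124, 60, 5, 137, 148, 62, 30, 77, 143, 74, 31, 15, 113, 146, 37, 90, 82, 131, 73, 93, 45, 41, 140, 111, 121, 97, 95, 70, 130, 135, 123, 122, 35, 65, 142, 136, 61, 92, 107, 71, 68, 105, 46, 128, 110, 34, 127, 23, 64, 55, 17, 138, 86, 32, 102, 83, 69, 43, 16, 51, 116, 109, 96, 8, 100, 58, 129, 48, 4, 50, 29, 139, 24, 2, 25, 89, 144, 12, 1]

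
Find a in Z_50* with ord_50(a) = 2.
49 has order 2 mod 50 since 49^{2} ≡ 1 mod 50 and no smaller power works.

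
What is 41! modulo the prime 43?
(42)! = (41)! × (42) ≡ -1 (mod 43). So (41)! ≡ -1 × (42)^(-1) ≡ (-1)×(-1) = 1 (mod 43)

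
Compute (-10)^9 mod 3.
Using Fermat: (-10)^{2} ≡ 1 mod 3. 9 ≡ 1 mod 2. So (-10)^{9} ≡ (-10)^{1} ≡ 2 mod 3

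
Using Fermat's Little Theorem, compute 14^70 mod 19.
By Fermat: 14^{18} ≡ 1 mod 19. 70 = 3×18 + 16. So 14^{70} ≡ 14^{16} ≡ 16 mod 19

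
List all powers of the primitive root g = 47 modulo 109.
47^1, 47^2, ..., 47^{108} mod 109: [47, 29, 55, 78, 69, 82, 39, 89, 41, 74, 99, 75, 37, 104, 92, 73, 52, 46, 91, 26, 23, 100, 13, 66, 50, 61, 33, 25, 85, 71, 67, 97, 90, 88, 103, 45, 44, 106, 77, 22, 53, 93, 11, 81, 101, 60, 95, 105, 30, 102, 107, 15, 51, 108, 62, 80, 54, 31, 40, 27, 70, 20, 68, 35, 10, 34, 72, 5, 17, 36, 57, 63, 18, 83, 86, 9, 96, 43, 59, 48, 76, 84, 24, 38, 42, 12, 19, 21, 6, 64, 65, 3, 32, 87, 56, 16, 98, 28, 8, 49, 14, 4, 79, 7, 2, 94, 58, 1]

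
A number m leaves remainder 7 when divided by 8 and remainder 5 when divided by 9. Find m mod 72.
M = 8 × 9 = 72. M₁ = 9, y₁ ≡ 1 mod 8. M₂ = 8, y₂ ≡ 8 mod 9. m = 7×9×1 + 5×8×8 ≡ 23 mod 72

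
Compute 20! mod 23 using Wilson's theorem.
(22)! = (20)! × (21) × (22) ≡ -1 mod 23. So (20)! ≡ -1 × [(22)(21)]^(-1) ≡ 11 mod 23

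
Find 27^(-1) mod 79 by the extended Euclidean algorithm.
Extended GCD: 27(-38) + 79(13) = 1. So 27^(-1) ≡ -38 ≡ 41 mod 79. Verify: 27 × 41 = 1107 ≡ 1 mod 79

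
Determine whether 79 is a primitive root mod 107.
79^{53} ≡ 1 mod 107 and 53 < 106, so ord_107(79) = 53 ≠ 106 and 79 is not a primitive root.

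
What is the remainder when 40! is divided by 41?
By Wilson's theorem, (40)! ≡ -1 ≡ 40 (mod 41)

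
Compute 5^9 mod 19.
By repeated squaring (mod 19): 5^{1}≡5, 5^{2}≡6, 5^{4}≡17, 5^{8}≡4. Then 5^{9} = 5^{8+1} ≡ 4 × 5 ≡ 1 (mod 19)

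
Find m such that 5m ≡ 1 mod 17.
Since 17 is prime, by Fermat 5^(-1) ≡ 5^{15} ≡ 7 mod 17. Verify: 5 × 7 = 35 ≡ 1 mod 17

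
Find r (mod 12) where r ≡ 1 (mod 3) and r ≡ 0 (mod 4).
M = 3 × 4 = 12. M₁ = 4, y₁ ≡ 1 (mod 3). M₂ = 3, y₂ ≡ 3 (mod 4). r = 1×4×1 + 0×3×3 ≡ 4 (mod 12)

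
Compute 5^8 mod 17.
By repeated squaring mod 17: 5^{1}≡5, 5^{2}≡8, 5^{4}≡13, 5^{8}≡16. So 5^{8} ≡ 16 mod 17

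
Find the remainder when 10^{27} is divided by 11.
By Fermat: 10^{10} ≡ 1 mod 11. 27 = 2×10 + 7. So 10^{27} ≡ 10^{7} ≡ 10 mod 11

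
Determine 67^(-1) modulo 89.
Since 89 is prime, by Fermat 67^(-1) ≡ 67^{87} ≡ 4 mod 89. Verify: 67 × 4 = 268 ≡ 1 mod 89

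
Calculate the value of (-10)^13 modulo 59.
By repeated squaring mod 59: (-10)^{1}≡49, (-10)^{2}≡41, (-10)^{4}≡29, (-10)^{8}≡15. Then (-10)^{13} = (-10)^{8+4+1} ≡ 15 × 29 × 49 ≡ 16 mod 59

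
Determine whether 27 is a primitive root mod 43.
27^{14} ≡ 1 (mod 43) and 14 < 42, so ord_43(27) = 14 ≠ 42 and 27 is not a primitive root.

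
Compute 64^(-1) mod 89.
Since 89 is prime, by Fermat 64^(-1) ≡ 64^{87} ≡ 32 mod 89. Verify: 64 × 32 = 2048 ≡ 1 mod 89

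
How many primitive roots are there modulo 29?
A prime p has φ(p-1) primitive roots; here φ(28) = 12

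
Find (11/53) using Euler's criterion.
(11/53) = 11^{26} mod 53 = 1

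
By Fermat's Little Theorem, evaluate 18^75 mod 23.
By Fermat: 18^{22} ≡ 1 mod 23. 75 = 3×22 + 9. So 18^{75} ≡ 18^{9} ≡ 12 mod 23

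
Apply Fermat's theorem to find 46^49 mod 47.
By Fermat: 46^{46} ≡ 1 mod 47. So 46^{49} = 46^{46} · 46^{3} ≡ 46^{3} ≡ 46 mod 47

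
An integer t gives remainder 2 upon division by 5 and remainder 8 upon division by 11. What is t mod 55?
M = 5 × 11 = 55. M₁ = 11, y₁ ≡ 1 mod 5. M₂ = 5, y₂ ≡ 9 mod 11. t = 2×11×1 + 8×5×9 ≡ 52 mod 55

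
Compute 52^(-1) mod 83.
Since 83 is prime, by Fermat 52^(-1) ≡ 52^{81} ≡ 8 mod 83. Verify: 52 × 8 = 416 ≡ 1 mod 83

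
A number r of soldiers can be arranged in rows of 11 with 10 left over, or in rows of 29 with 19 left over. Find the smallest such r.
M = 11 × 29 = 319. M₁ = 29, y₁ ≡ 8 (mod 11). M₂ = 11, y₂ ≡ 8 (mod 29). r = 10×29×8 + 19×11×8 ≡ 164 (mod 319)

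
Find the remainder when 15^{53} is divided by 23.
By Fermat: 15^{22} ≡ 1 mod 23. 53 = 2×22 + 9. So 15^{53} ≡ 15^{9} ≡ 14 mod 23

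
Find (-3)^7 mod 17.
By repeated squaring mod 17: (-3)^{1}≡14, (-3)^{2}≡9, (-3)^{4}≡13. Then (-3)^{7} = (-3)^{4+2+1} ≡ 13 × 9 × 14 ≡ 6 mod 17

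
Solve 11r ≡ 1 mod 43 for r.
Since 43 is prime, by Fermat 11^(-1) ≡ 11^{41} ≡ 4 mod 43. Verify: 11 × 4 = 44 ≡ 1 mod 43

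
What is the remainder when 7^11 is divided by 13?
By repeated squaring mod 13: 7^{1}≡7, 7^{2}≡10, 7^{4}≡9, 7^{8}≡3. Then 7^{11} = 7^{8+2+1} ≡ 3 × 10 × 7 ≡ 2 mod 13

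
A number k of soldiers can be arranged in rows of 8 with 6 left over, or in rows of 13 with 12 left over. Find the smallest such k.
M = 8 × 13 = 104. M₁ = 13, y₁ ≡ 5 mod 8. M₂ = 8, y₂ ≡ 5 mod 13. k = 6×13×5 + 12×8×5 ≡ 38 mod 104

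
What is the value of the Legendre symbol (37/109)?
(37/109) = 37^{54} mod 109 = -1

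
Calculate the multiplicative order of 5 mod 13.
Powers of 5 mod 13: 5^1≡5, 5^2≡12, 5^3≡8, 5^4≡1. So the order of 5 is 4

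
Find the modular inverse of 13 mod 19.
Since 19 is prime, by Fermat 13^(-1) ≡ 13^{17} ≡ 3 mod 19. Verify: 13 × 3 = 39 ≡ 1 mod 19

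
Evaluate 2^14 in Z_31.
By repeated squaring mod 31: 2^{1}≡2, 2^{2}≡4, 2^{4}≡16, 2^{8}≡8. Then 2^{14} = 2^{8+4+2} ≡ 8 × 16 × 4 ≡ 16 mod 31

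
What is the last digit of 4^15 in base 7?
Using Fermat: 4^{6} ≡ 1 (mod 7). 15 ≡ 3 (mod 6). So 4^{15} ≡ 4^{3} ≡ 1 (mod 7)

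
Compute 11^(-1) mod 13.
Since 13 is prime, by Fermat 11^(-1) ≡ 11^{11} ≡ 6 mod 13. Verify: 11 × 6 = 66 ≡ 1 mod 13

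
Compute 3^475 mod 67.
Using Fermat: 3^{66} ≡ 1 mod 67. 475 ≡ 13 mod 66. So 3^{475} ≡ 3^{13} ≡ 58 mod 67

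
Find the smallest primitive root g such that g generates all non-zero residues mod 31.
g = 3. Powers: [3, 9, 27, 19, 26, 16, 17, 20, 29, 25, ...] generates all 30 non-zero residues.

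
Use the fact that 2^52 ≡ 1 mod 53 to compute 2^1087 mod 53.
By Fermat: 2^{52} ≡ 1 mod 53. 1087 ≡ 47 mod 52. So 2^{1087} ≡ 2^{47} ≡ 5 mod 53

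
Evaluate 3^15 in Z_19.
By repeated squaring (mod 19): 3^{1}≡3, 3^{2}≡9, 3^{4}≡5, 3^{8}≡6. Then 3^{15} = 3^{8+4+2+1} ≡ 6 × 5 × 9 × 3 ≡ 12 (mod 19)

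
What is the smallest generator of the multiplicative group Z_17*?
g = 3. For each prime q|16: 3^{8}≡16, none ≡ 1, so ord_17(3) = 16 and 3 is a primitive root.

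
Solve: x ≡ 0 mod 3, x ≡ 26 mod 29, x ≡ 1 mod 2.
M = 3 × 29 × 2 = 174. M₁ = 58, y₁ ≡ 1 mod 3. M₂ = 6, y₂ ≡ 5 mod 29. M₃ = 87, y₃ ≡ 1 mod 2. x = 0×58×1 + 26×6×5 + 1×87×1 ≡ 171 mod 174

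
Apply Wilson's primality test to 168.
(167)! mod 168 = 0. Since 0 ≢ -1 mod 168, 168 is not prime.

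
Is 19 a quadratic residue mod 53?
By Euler's criterion: 19^{26} ≡ 52 (mod 53). Since this equals -1 (≡ 52), 19 is not a QR.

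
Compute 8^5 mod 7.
By repeated squaring (mod 7): 8^{1}≡1, 8^{2}≡1, 8^{4}≡1. Then 8^{5} = 8^{4+1} ≡ 1 × 1 ≡ 1 (mod 7)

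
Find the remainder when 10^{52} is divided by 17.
By Fermat: 10^{16} ≡ 1 mod 17. 52 = 3×16 + 4. So 10^{52} ≡ 10^{4} ≡ 4 mod 17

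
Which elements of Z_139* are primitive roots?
There are φ(138) = 44 primitive roots mod 139: {2, 3, 12, 15, 17, 18, 19, 21, 22, 26, 32, 40, 50, 53, 56, 58, 61, 68, 70, 72, 73, 85, 88, 90, 92, 93, 98, 101, 102, 104, 108, 109, 110, 111, 114, 115, 119, 123, 126, 128, 130, 132, 134, 135}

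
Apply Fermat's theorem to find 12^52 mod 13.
By Fermat: 12^{12} ≡ 1 mod 13. 52 = 4×12 + 4. So 12^{52} ≡ 12^{4} ≡ 1 mod 13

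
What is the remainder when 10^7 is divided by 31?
By repeated squaring (mod 31): 10^{1}≡10, 10^{2}≡7, 10^{4}≡18. Then 10^{7} = 10^{4+2+1} ≡ 18 × 7 × 10 ≡ 20 (mod 31)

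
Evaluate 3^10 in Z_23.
By repeated squaring (mod 23): 3^{1}≡3, 3^{2}≡9, 3^{4}≡12, 3^{8}≡6. Then 3^{10} = 3^{8+2} ≡ 6 × 9 ≡ 8 (mod 23)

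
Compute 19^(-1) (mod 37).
Since 37 is prime, by Fermat 19^(-1) ≡ 19^{35} ≡ 2 (mod 37). Verify: 19 × 2 = 38 ≡ 1 (mod 37)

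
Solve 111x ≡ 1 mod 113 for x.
Since 113 is prime, by Fermat 111^(-1) ≡ 111^{111} ≡ 56 mod 113. Verify: 111 × 56 = 6216 ≡ 1 mod 113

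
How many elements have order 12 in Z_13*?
Number of primitive roots mod 13 = φ(p-1) = φ(12) = 4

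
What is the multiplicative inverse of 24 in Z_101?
Since 101 is prime, by Fermat 24^(-1) ≡ 24^{99} ≡ 80 mod 101. Verify: 24 × 80 = 1920 ≡ 1 mod 101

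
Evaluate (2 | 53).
(2/53) = 2^{26} mod 53 = -1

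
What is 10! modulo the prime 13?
(12)! = (10)! × (11) × (12) ≡ -1 (mod 13). So (10)! ≡ -1 × [(12)(11)]^(-1) ≡ 6 (mod 13)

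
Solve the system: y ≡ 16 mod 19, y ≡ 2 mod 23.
M = 19 × 23 = 437. M₁ = 23, y₁ ≡ 5 mod 19. M₂ = 19, y₂ ≡ 17 mod 23. y = 16×23×5 + 2×19×17 ≡ 301 mod 437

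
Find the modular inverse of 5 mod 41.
Since 41 is prime, by Fermat 5^(-1) ≡ 5^{39} ≡ 33 (mod 41). Verify: 5 × 33 = 165 ≡ 1 (mod 41)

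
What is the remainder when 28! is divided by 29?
By Wilson's theorem, (28)! ≡ -1 ≡ 28 mod 29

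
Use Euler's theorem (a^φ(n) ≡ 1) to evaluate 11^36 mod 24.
By Euler: 11^{8} ≡ 1 mod 24 since gcd(11, 24) = 1. 36 = 4×8 + 4. So 11^{36} ≡ 11^{4} ≡ 1 mod 24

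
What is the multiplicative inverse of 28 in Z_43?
Since 43 is prime, by Fermat 28^(-1) ≡ 28^{41} ≡ 20 mod 43. Verify: 28 × 20 = 560 ≡ 1 mod 43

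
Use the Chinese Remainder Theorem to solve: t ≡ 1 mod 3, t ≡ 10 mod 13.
M = 3 × 13 = 39. M₁ = 13, y₁ ≡ 1 mod 3. M₂ = 3, y₂ ≡ 9 mod 13. t = 1×13×1 + 10×3×9 ≡ 10 mod 39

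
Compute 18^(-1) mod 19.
Since 19 is prime, by Fermat 18^(-1) ≡ 18^{17} ≡ 18 mod 19. Verify: 18 × 18 = 324 ≡ 1 mod 19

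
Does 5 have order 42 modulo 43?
ord_43(5) divides 42. For each prime q|42: 5^{21}≡42, 5^{14}≡36, 5^{6}≡16, none ≡ 1. So 5 has order 42 and is a primitive root mod 43.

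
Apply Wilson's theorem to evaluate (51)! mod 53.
(52)! = (51)! × (52) ≡ -1 mod 53. So (51)! ≡ -1 × (52)^(-1) ≡ (-1)×(-1) = 1 mod 53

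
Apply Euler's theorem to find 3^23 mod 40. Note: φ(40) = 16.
By Euler: 3^{16} ≡ 1 mod 40 since gcd(3, 40) = 1. 23 = 1×16 + 7. So 3^{23} ≡ 3^{7} ≡ 27 mod 40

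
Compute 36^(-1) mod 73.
Since 73 is prime, by Fermat 36^(-1) ≡ 36^{71} ≡ 71 mod 73. Verify: 36 × 71 = 2556 ≡ 1 mod 73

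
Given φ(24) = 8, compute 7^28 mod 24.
By Euler: 7^{8} ≡ 1 (mod 24) since gcd(7, 24) = 1. 28 = 3×8 + 4. So 7^{28} ≡ 7^{4} ≡ 1 (mod 24)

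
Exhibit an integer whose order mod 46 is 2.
45 has order 2 mod 46 since 45^{2} ≡ 1 (mod 46) and no smaller power works.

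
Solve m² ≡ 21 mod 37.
The square roots of 21 mod 37 are 13 and 24. Verify: 13² = 169 ≡ 21 mod 37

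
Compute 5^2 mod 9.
5^{2} = 25 ≡ 7 (mod 9)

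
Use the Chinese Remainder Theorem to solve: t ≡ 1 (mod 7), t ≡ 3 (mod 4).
M = 7 × 4 = 28. M₁ = 4, y₁ ≡ 2 (mod 7). M₂ = 7, y₂ ≡ 3 (mod 4). t = 1×4×2 + 3×7×3 ≡ 15 (mod 28)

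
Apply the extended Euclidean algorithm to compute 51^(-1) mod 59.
Extended GCD: 51(22) + 59(-19) = 1. So 51^(-1) ≡ 22 mod 59. Verify: 51 × 22 = 1122 ≡ 1 mod 59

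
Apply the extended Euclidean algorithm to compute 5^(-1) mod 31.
Extended GCD: 5(-6) + 31(1) = 1. So 5^(-1) ≡ -6 ≡ 25 (mod 31). Verify: 5 × 25 = 125 ≡ 1 (mod 31)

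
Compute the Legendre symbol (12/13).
(12/13) = 12^{6} mod 13 = 1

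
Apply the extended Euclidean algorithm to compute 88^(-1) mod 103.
Extended GCD: 88(48) + 103(-41) = 1. So 88^(-1) ≡ 48 mod 103. Verify: 88 × 48 = 4224 ≡ 1 mod 103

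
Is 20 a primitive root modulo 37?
ord_37(20) divides 36. For each prime q|36: 20^{18}≡36, 20^{12}≡26, none ≡ 1. So 20 has order 36 and is a primitive root mod 37.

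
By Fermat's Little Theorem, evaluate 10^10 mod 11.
By Fermat's Little Theorem, 10^{10} ≡ 1 (mod 11) since 11 is prime and gcd(10, 11) = 1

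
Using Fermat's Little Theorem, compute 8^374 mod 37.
By Fermat: 8^{36} ≡ 1 (mod 37). 374 ≡ 14 (mod 36). So 8^{374} ≡ 8^{14} ≡ 27 (mod 37)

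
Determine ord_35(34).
Powers of 34 mod 35: 34^1≡34, 34^2≡1. ord_35(34) = 2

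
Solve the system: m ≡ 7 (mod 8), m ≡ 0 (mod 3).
M = 8 × 3 = 24. M₁ = 3, y₁ ≡ 3 (mod 8). M₂ = 8, y₂ ≡ 2 (mod 3). m = 7×3×3 + 0×8×2 ≡ 15 (mod 24)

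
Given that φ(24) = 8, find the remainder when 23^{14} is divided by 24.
By Euler: 23^{8} ≡ 1 (mod 24) since gcd(23, 24) = 1. 14 = 1×8 + 6. So 23^{14} ≡ 23^{6} ≡ 1 (mod 24)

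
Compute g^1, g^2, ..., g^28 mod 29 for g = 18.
18^1, 18^2, ..., 18^{28} mod 29: [18, 5, 3, 25, 15, 9, 17, 16, 27, 22, 19, 23, 8, 28, 11, 24, 26, 4, 14, 20, 12, 13, 2, 7, 10, 6, 21, 1]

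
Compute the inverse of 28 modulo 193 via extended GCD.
Extended GCD: 28(-62) + 193(9) = 1. So 28^(-1) ≡ -62 ≡ 131 mod 193. Verify: 28 × 131 = 3668 ≡ 1 mod 193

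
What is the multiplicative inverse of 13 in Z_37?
Since 37 is prime, by Fermat 13^(-1) ≡ 13^{35} ≡ 20 mod 37. Verify: 13 × 20 = 260 ≡ 1 mod 37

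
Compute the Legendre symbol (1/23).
(1/23) = 1^{11} mod 23 = 1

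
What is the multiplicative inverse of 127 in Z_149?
Since 149 is prime, by Fermat 127^(-1) ≡ 127^{147} ≡ 88 (mod 149). Verify: 127 × 88 = 11176 ≡ 1 (mod 149)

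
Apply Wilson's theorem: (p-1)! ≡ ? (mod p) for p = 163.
By Wilson's theorem, (162)! ≡ -1 ≡ 162 (mod 163)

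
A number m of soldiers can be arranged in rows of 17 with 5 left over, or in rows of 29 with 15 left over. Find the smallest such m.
M = 17 × 29 = 493. M₁ = 29, y₁ ≡ 10 mod 17. M₂ = 17, y₂ ≡ 12 mod 29. m = 5×29×10 + 15×17×12 ≡ 73 mod 493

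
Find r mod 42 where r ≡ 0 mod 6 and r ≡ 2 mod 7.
M = 6 × 7 = 42. M₁ = 7, y₁ ≡ 1 mod 6. M₂ = 6, y₂ ≡ 6 mod 7. r = 0×7×1 + 2×6×6 ≡ 30 mod 42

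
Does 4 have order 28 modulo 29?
4^{14} ≡ 1 (mod 29) and 14 < 28, so ord_29(4) = 14 ≠ 28 and 4 is not a primitive root.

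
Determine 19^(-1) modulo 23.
Since 23 is prime, by Fermat 19^(-1) ≡ 19^{21} ≡ 17 (mod 23). Verify: 19 × 17 = 323 ≡ 1 (mod 23)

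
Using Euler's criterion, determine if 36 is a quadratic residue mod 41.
By Euler's criterion: 36^{20} ≡ 1 (mod 41). Since this equals 1, 36 is a QR.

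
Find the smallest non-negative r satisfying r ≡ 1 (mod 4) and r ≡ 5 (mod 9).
M = 4 × 9 = 36. M₁ = 9, y₁ ≡ 1 (mod 4). M₂ = 4, y₂ ≡ 7 (mod 9). r = 1×9×1 + 5×4×7 ≡ 5 (mod 36)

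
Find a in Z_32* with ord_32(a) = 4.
9 has order 4 mod 32 since 9^{4} ≡ 1 (mod 32) and no smaller power works.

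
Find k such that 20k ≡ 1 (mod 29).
Since 29 is prime, by Fermat 20^(-1) ≡ 20^{27} ≡ 16 (mod 29). Verify: 20 × 16 = 320 ≡ 1 (mod 29)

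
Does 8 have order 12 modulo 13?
8^{4} ≡ 1 mod 13 and 4 < 12, so ord_13(8) = 4 ≠ 12 and 8 is not a primitive root.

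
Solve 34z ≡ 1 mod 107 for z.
Since 107 is prime, by Fermat 34^(-1) ≡ 34^{105} ≡ 85 mod 107. Verify: 34 × 85 = 2890 ≡ 1 mod 107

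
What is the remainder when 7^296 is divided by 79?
Using Fermat: 7^{78} ≡ 1 (mod 79). 296 ≡ 62 (mod 78). So 7^{296} ≡ 7^{62} ≡ 36 (mod 79)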